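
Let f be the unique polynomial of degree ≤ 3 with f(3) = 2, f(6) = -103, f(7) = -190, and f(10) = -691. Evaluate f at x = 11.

Write f(x) = ax^3 + bx^2 + cx + d. Substituting each data point gives a linear system:
  27a + 9b + 3c + d = 2
  216a + 36b + 6c + d = -103
  343a + 49b + 7c + d = -190
  1000a + 100b + 10c + d = -691
Solving the system yields a = -1, b = 3, c = 1, d = -1.
So f(x) = -x^3 + 3x^2 + x - 1.
Then f(11) = -958.

-958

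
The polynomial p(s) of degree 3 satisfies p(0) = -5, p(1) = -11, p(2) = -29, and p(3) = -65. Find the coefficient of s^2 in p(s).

-3

Write p(s) = as^3 + bs^2 + cs + d. Substituting each data point gives a linear system:
  d = -5
  a + b + c + d = -11
  8a + 4b + 2c + d = -29
  27a + 9b + 3c + d = -65
Solving the system yields a = -1, b = -3, c = -2, d = -5.
So p(s) = -s^3 - 3s^2 - 2s - 5.
The coefficient of s^2 is -3.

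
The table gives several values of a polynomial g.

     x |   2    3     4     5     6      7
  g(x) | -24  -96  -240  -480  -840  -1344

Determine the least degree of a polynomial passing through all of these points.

3

Forward differences of the values at x = 2, 3, 4, 5, 6, 7:
  g  : -24  -96  -240  -480  -840  -1344
  Δ  : -72  -144  -240  -360  -504
  Δ^2: -72  -96  -120  -144
  Δ^3: -24  -24  -24
  Δ^4: 0  0
  Δ^5: 0
The third differences are constant (-24) and nonzero, while all higher differences vanish, so the minimal degree is 3.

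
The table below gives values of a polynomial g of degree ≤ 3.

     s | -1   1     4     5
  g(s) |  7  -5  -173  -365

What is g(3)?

Using the Lagrange interpolation formula with nodes -1, 1, 4, 5:
  L_0(s) = (s - 1)(s - 4)(s - 5) / -60
  L_1(s) = (s + 1)(s - 4)(s - 5) / 24
  L_2(s) = (s + 1)(s - 1)(s - 5) / -15
  L_3(s) = (s + 1)(s - 1)(s - 4) / 24
Then g(s) = 7·L_0(s) - 5·L_1(s) - 173·L_2(s) - 365·L_3(s).
Expanding and collecting terms gives g(s) = -4s^3 + 6s^2 - 2s - 5.
Evaluating at s = 3: g(3) = -65.

-65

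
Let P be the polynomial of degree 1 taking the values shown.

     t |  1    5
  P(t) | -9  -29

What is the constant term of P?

-4

Write P(t) = at + b. Substituting each data point gives a linear system:
  a + b = -9
  5a + b = -29
Solving the system yields a = -5, b = -4.
So P(t) = -5t - 4.
The constant term is -4.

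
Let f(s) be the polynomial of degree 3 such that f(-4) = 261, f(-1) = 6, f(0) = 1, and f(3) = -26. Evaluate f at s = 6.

-449

Using the Lagrange interpolation formula with nodes -4, -1, 0, 3:
  L_0(s) = (s + 1)s(s - 3) / -84
  L_1(s) = (s + 4)s(s - 3) / 12
  L_2(s) = (s + 4)(s + 1)(s - 3) / -12
  L_3(s) = (s + 4)(s + 1)s / 84
Then f(s) = 261·L_0(s) + 6·L_1(s) + 1·L_2(s) - 26·L_3(s).
Expanding and collecting terms gives f(s) = -3s^3 + 5s^2 + 3s + 1.
Evaluating at s = 6: f(6) = -449.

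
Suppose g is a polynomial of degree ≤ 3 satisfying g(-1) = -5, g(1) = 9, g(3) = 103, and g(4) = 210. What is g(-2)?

Using the Lagrange interpolation formula with nodes -1, 1, 3, 4:
  L_0(n) = (n - 1)(n - 3)(n - 4) / -40
  L_1(n) = (n + 1)(n - 3)(n - 4) / 12
  L_2(n) = (n + 1)(n - 1)(n - 4) / -8
  L_3(n) = (n + 1)(n - 1)(n - 3) / 15
Then g(n) = -5·L_0(n) + 9·L_1(n) + 103·L_2(n) + 210·L_3(n).
Expanding and collecting terms gives g(n) = 2n^3 + 4n^2 + 5n - 2.
Evaluating at n = -2: g(-2) = -12.

-12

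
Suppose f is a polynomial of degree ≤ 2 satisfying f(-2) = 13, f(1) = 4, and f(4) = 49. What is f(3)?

Using the Lagrange interpolation formula with nodes -2, 1, 4:
  L_0(u) = (u - 1)(u - 4) / 18
  L_1(u) = (u + 2)(u - 4) / -9
  L_2(u) = (u + 2)(u - 1) / 18
Then f(u) = 13·L_0(u) + 4·L_1(u) + 49·L_2(u).
Expanding and collecting terms gives f(u) = 3u^2 + 1.
Evaluating at u = 3: f(3) = 28.

28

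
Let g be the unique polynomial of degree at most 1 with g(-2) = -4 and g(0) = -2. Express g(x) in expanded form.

Write g(x) = ax + b. Substituting each data point gives a linear system:
  -2a + b = -4
  b = -2
Solving the system yields a = 1, b = -2.
So g(x) = x - 2.
Check: g(0) = -2. ✓

g(x) = x - 2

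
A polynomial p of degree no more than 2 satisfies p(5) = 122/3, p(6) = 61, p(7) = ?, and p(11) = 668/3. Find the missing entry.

256/3

The 3 known points determine the degree-2 polynomial uniquely.
Write p(t) = at^2 + bt + c. Substituting each data point gives a linear system:
  25a + 5b + c = 122/3
  36a + 6b + c = 61
  121a + 11b + c = 668/3
Solving the system yields a = 2, b = -5/3, c = -1.
So p(t) = 2t² - (5/3)t - 1.
Then p(7) = 256/3.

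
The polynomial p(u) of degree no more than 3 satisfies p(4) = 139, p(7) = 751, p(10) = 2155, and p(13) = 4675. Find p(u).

p(u) = 2u^3 + 2u^2 - 4u - 5

Using the Lagrange interpolation formula with nodes 4, 7, 10, 13:
  L_0(u) = (u - 7)(u - 10)(u - 13) / -162
  L_1(u) = (u - 4)(u - 10)(u - 13) / 54
  L_2(u) = (u - 4)(u - 7)(u - 13) / -54
  L_3(u) = (u - 4)(u - 7)(u - 10) / 162
Then p(u) = 139·L_0(u) + 751·L_1(u) + 2155·L_2(u) + 4675·L_3(u).
Expanding and collecting terms gives p(u) = 2u^3 + 2u^2 - 4u - 5.
Check: p(10) = 2155. ✓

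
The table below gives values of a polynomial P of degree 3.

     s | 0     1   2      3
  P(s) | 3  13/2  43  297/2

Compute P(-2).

Forward differences of the values at s = 0, 1, 2, 3:
  P  : 3  13/2  43  297/2
  Δ  : 7/2  73/2  211/2
  Δ^2: 33  69
  Δ^3: 36
The third differences are constant, confirming degree 3.
Interpolating (Newton forward form) and evaluating at s = -2 gives P(-2) = -49.

-49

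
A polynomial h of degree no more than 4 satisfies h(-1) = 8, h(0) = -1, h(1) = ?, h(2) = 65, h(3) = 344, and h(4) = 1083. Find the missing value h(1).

The 5 known points determine the degree-4 polynomial uniquely.
Write h(s) = as^4 + bs^3 + cs^2 + ds + e. Substituting each data point gives a linear system:
  a - b + c - d + e = 8
  e = -1
  16a + 8b + 4c + 2d + e = 65
  81a + 27b + 9c + 3d + e = 344
  256a + 64b + 16c + 4d + e = 1083
Solving the system yields a = 4, b = 1, c = 1, d = -5, e = -1.
So h(s) = 4s⁴ + s³ + s² - 5s - 1.
Then h(1) = 0.

0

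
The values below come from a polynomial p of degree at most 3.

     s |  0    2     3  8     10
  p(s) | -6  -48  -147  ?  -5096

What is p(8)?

The 4 known points determine the degree-3 polynomial uniquely.
Write p(s) = as^3 + bs^2 + cs + d. Substituting each data point gives a linear system:
  d = -6
  8a + 4b + 2c + d = -48
  27a + 9b + 3c + d = -147
  1000a + 100b + 10c + d = -5096
Solving the system yields a = -5, b = -1, c = 1, d = -6.
So p(s) = -5s³ - s² + s - 6.
Then p(8) = -2622.

-2622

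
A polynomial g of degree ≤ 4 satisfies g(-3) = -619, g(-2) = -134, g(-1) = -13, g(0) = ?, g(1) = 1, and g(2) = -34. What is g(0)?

The 5 known points determine the degree-4 polynomial uniquely.
Write g(u) = au^4 + bu^3 + cu^2 + du + e. Substituting each data point gives a linear system:
  81a - 27b + 9c - 3d + e = -619
  16a - 8b + 4c - 2d + e = -134
  a - b + c - d + e = -13
  a + b + c + d + e = 1
  16a + 8b + 4c + 2d + e = -34
Solving the system yields a = -6, b = 6, c = 4, d = 1, e = -4.
So g(u) = -6u^4 + 6u^3 + 4u^2 + u - 4.
Then g(0) = -4.

-4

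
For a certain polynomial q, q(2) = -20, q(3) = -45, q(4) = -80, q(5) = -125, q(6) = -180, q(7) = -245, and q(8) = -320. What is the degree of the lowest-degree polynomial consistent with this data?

2

Forward differences of the values at s = 2, 3, 4, 5, 6, 7, 8:
  q  : -20  -45  -80  -125  -180  -245  -320
  Δ  : -25  -35  -45  -55  -65  -75
  Δ^2: -10  -10  -10  -10  -10
  Δ^3: 0  0  0  0
  Δ^4: 0  0  0
  Δ^5: 0  0
  Δ^6: 0
The second differences are constant (-10) and nonzero, while all higher differences vanish, so the minimal degree is 2.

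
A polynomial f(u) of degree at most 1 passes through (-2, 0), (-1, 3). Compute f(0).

Using the Lagrange interpolation formula with nodes -2, -1:
  L_0(u) = (u + 1) / -1
  L_1(u) = (u + 2) / 1
Then f(u) = 0·L_0(u) + 3·L_1(u).
Expanding and collecting terms gives f(u) = 3u + 6.
Evaluating at u = 0: f(0) = 6.

6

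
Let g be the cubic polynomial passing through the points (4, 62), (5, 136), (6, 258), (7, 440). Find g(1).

Using the Lagrange interpolation formula with nodes 4, 5, 6, 7:
  L_0(x) = (x - 5)(x - 6)(x - 7) / -6
  L_1(x) = (x - 4)(x - 6)(x - 7) / 2
  L_2(x) = (x - 4)(x - 5)(x - 7) / -2
  L_3(x) = (x - 4)(x - 5)(x - 6) / 6
Then g(x) = 62·L_0(x) + 136·L_1(x) + 258·L_2(x) + 440·L_3(x).
Expanding and collecting terms gives g(x) = 2x³ - 6x² + 6x + 6.
Evaluating at x = 1: g(1) = 8.

8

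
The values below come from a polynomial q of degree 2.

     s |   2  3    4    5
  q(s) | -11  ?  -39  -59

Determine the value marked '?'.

-23

On equispaced nodes a degree-2 polynomial has vanishing third forward difference, so
  - q(2) + 3·q(3) - 3·q(4) + q(5) = 0.
Substituting the known values and solving for q(3):
  3·q(3) = -69
  q(3) = -23.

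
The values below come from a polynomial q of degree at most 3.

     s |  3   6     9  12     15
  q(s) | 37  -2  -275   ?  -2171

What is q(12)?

-944

The 4 known points determine the degree-3 polynomial uniquely.
Write q(s) = as^3 + bs^2 + cs + d. Substituting each data point gives a linear system:
  27a + 9b + 3c + d = 37
  216a + 36b + 6c + d = -2
  729a + 81b + 9c + d = -275
  3375a + 225b + 15c + d = -2171
Solving the system yields a = -1, b = 5, c = 5, d = 4.
So q(s) = -s^3 + 5s^2 + 5s + 4.
Then q(12) = -944.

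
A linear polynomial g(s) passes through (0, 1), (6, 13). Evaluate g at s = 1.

3

Using the Lagrange interpolation formula with nodes 0, 6:
  L_0(s) = (s - 6) / -6
  L_1(s) = s / 6
Then g(s) = 1·L_0(s) + 13·L_1(s).
Expanding and collecting terms gives g(s) = 2s + 1.
Evaluating at s = 1: g(1) = 3.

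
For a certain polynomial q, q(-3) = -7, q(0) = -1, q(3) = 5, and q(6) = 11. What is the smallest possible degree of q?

Forward differences of the values at t = -3, 0, 3, 6:
  q  : -7  -1  5  11
  Δ  : 6  6  6
  Δ^2: 0  0
  Δ^3: 0
The first differences are constant (6) and nonzero, while all higher differences vanish, so the minimal degree is 1.

1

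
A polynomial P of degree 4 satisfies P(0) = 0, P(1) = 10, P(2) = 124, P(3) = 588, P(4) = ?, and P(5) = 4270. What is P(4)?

1792

On equispaced nodes a degree-4 polynomial has vanishing fifth forward difference, so
  - P(0) + 5·P(1) - 10·P(2) + 10·P(3) - 5·P(4) + P(5) = 0.
Substituting the known values and solving for P(4):
  -5·P(4) = -8960
  P(4) = 1792.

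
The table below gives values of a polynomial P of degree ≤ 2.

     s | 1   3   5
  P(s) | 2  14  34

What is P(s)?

P(s) = s^2 + 2s - 1

Using the Lagrange interpolation formula with nodes 1, 3, 5:
  L_0(s) = (s - 3)(s - 5) / 8
  L_1(s) = (s - 1)(s - 5) / -4
  L_2(s) = (s - 1)(s - 3) / 8
Then P(s) = 2·L_0(s) + 14·L_1(s) + 34·L_2(s).
Expanding and collecting terms gives P(s) = s^2 + 2s - 1.
Check: P(5) = 34. ✓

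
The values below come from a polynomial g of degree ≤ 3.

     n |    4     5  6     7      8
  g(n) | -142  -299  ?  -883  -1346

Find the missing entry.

-540

The 4 known points determine the degree-3 polynomial uniquely.
Write g(n) = an^3 + bn^2 + cn + d. Substituting each data point gives a linear system:
  64a + 16b + 4c + d = -142
  125a + 25b + 5c + d = -299
  343a + 49b + 7c + d = -883
  512a + 64b + 8c + d = -1346
Solving the system yields a = -3, b = 3, c = -1, d = 6.
So g(n) = -3n³ + 3n² - n + 6.
Then g(6) = -540.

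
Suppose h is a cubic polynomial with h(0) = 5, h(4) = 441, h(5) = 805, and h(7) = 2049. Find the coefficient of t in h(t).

5

Write h(t) = at^3 + bt^2 + ct + d. Substituting each data point gives a linear system:
  d = 5
  64a + 16b + 4c + d = 441
  125a + 25b + 5c + d = 805
  343a + 49b + 7c + d = 2049
Solving the system yields a = 5, b = 6, c = 5, d = 5.
So h(t) = 5t³ + 6t² + 5t + 5.
The coefficient of t is 5.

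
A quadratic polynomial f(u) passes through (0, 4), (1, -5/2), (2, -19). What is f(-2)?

-13

Using the Lagrange interpolation formula with nodes 0, 1, 2:
  L_0(u) = (u - 1)(u - 2) / 2
  L_1(u) = u(u - 2) / -1
  L_2(u) = u(u - 1) / 2
Then f(u) = 4·L_0(u) - 5/2·L_1(u) - 19·L_2(u).
Expanding and collecting terms gives f(u) = -5u² - (3/2)u + 4.
Evaluating at u = -2: f(-2) = -13.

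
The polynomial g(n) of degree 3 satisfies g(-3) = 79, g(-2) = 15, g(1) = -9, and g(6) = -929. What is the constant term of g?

Write g(n) = an^3 + bn^2 + cn + d. Substituting each data point gives a linear system:
  -27a + 9b - 3c + d = 79
  -8a + 4b - 2c + d = 15
  a + b + c + d = -9
  216a + 36b + 6c + d = -929
Solving the system yields a = -4, b = -2, c = 2, d = -5.
So g(n) = -4n^3 - 2n^2 + 2n - 5.
The constant term is -5.

-5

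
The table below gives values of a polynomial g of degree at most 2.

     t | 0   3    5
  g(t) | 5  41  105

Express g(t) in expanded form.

Using the Lagrange interpolation formula with nodes 0, 3, 5:
  L_0(t) = (t - 3)(t - 5) / 15
  L_1(t) = t(t - 5) / -6
  L_2(t) = t(t - 3) / 10
Then g(t) = 5·L_0(t) + 41·L_1(t) + 105·L_2(t).
Expanding and collecting terms gives g(t) = 4t^2 + 5.
Check: g(3) = 41. ✓

g(t) = 4t^2 + 5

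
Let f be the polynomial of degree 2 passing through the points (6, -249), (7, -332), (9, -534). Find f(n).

Write f(n) = an^2 + bn + c. Substituting each data point gives a linear system:
  36a + 6b + c = -249
  49a + 7b + c = -332
  81a + 9b + c = -534
Solving the system yields a = -6, b = -5, c = -3.
So f(n) = -6n^2 - 5n - 3.
Check: f(6) = -249. ✓

f(n) = -6n^2 - 5n - 3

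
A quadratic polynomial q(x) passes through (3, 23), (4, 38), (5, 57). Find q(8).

138

Forward differences of the values at x = 3, 4, 5:
  q  : 23  38  57
  Δ  : 15  19
  Δ^2: 4
The second differences are constant, confirming degree 2.
Interpolating (Newton forward form) and evaluating at x = 8 gives q(8) = 138.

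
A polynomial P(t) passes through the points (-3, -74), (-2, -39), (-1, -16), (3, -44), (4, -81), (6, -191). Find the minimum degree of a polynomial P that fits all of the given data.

Divided differences on the nodes -3, -2, -1, 3, 4, 6:
  order 0: -74  -39  -16  -44  -81  -191
  order 1: 35  23  -7  -37  -55
  order 2: -6  -6  -6  -6
  order 3: 0  0  0
  order 4: 0  0
  order 5: 0
The order-2 divided differences are all -6 (nonzero) and every higher order vanishes, so the data lies on a polynomial of degree exactly 2.

2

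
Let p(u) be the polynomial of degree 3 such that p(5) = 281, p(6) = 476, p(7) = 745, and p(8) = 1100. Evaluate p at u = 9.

1553

Using the Lagrange interpolation formula with nodes 5, 6, 7, 8:
  L_0(u) = (u - 6)(u - 7)(u - 8) / -6
  L_1(u) = (u - 5)(u - 7)(u - 8) / 2
  L_2(u) = (u - 5)(u - 6)(u - 8) / -2
  L_3(u) = (u - 5)(u - 6)(u - 7) / 6
Then p(u) = 281·L_0(u) + 476·L_1(u) + 745·L_2(u) + 1100·L_3(u).
Expanding and collecting terms gives p(u) = 2u³ + u² + 2u - 4.
Evaluating at u = 9: p(9) = 1553.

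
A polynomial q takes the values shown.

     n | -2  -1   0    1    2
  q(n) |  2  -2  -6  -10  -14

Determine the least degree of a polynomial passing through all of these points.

Forward differences of the values at n = -2, -1, 0, 1, 2:
  q  : 2  -2  -6  -10  -14
  Δ  : -4  -4  -4  -4
  Δ^2: 0  0  0
  Δ^3: 0  0
  Δ^4: 0
The first differences are constant (-4) and nonzero, while all higher differences vanish, so the minimal degree is 1.

1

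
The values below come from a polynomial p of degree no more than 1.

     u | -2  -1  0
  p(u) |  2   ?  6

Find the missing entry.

4

On equispaced nodes a degree-1 polynomial has vanishing second forward difference, so
  p(-2) - 2·p(-1) + p(0) = 0.
Substituting the known values and solving for p(-1):
  -2·p(-1) = -8
  p(-1) = 4.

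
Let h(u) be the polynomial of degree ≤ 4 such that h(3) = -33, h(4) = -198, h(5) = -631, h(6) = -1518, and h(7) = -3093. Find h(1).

-3

Using the Lagrange interpolation formula with nodes 3, 4, 5, 6, 7:
  L_0(u) = (u - 4)(u - 5)(u - 6)(u - 7) / 24
  L_1(u) = (u - 3)(u - 5)(u - 6)(u - 7) / -6
  L_2(u) = (u - 3)(u - 4)(u - 6)(u - 7) / 4
  L_3(u) = (u - 3)(u - 4)(u - 5)(u - 7) / -6
  L_4(u) = (u - 3)(u - 4)(u - 5)(u - 6) / 24
Then h(u) = -33·L_0(u) - 198·L_1(u) - 631·L_2(u) - 1518·L_3(u) - 3093·L_4(u).
Expanding and collecting terms gives h(u) = -2u^4 + 5u^3 - 6.
Evaluating at u = 1: h(1) = -3.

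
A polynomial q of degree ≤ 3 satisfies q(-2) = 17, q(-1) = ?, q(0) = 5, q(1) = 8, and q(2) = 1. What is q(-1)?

The 4 known points determine the degree-3 polynomial uniquely.
Write q(u) = au^3 + bu^2 + cu + d. Substituting each data point gives a linear system:
  -8a + 4b - 2c + d = 17
  d = 5
  a + b + c + d = 8
  8a + 4b + 2c + d = 1
Solving the system yields a = -2, b = 1, c = 4, d = 5.
So q(u) = -2u³ + u² + 4u + 5.
Then q(-1) = 4.

4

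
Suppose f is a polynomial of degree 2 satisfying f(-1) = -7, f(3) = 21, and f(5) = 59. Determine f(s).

f(s) = 2s^2 + 3s - 6

Write f(s) = as^2 + bs + c. Substituting each data point gives a linear system:
  a - b + c = -7
  9a + 3b + c = 21
  25a + 5b + c = 59
Solving the system yields a = 2, b = 3, c = -6.
So f(s) = 2s^2 + 3s - 6.
Check: f(5) = 59. ✓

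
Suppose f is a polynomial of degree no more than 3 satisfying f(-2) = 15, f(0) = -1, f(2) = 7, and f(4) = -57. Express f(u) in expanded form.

Using the Lagrange interpolation formula with nodes -2, 0, 2, 4:
  L_0(u) = u(u - 2)(u - 4) / -48
  L_1(u) = (u + 2)(u - 2)(u - 4) / 16
  L_2(u) = (u + 2)u(u - 4) / -16
  L_3(u) = (u + 2)u(u - 2) / 48
Then f(u) = 15·L_0(u) - 1·L_1(u) + 7·L_2(u) - 57·L_3(u).
Expanding and collecting terms gives f(u) = -2u^3 + 3u^2 + 6u - 1.
Check: f(4) = -57. ✓

f(u) = -2u^3 + 3u^2 + 6u - 1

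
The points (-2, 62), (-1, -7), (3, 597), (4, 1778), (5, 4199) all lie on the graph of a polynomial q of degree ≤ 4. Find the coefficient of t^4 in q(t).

Write q(t) = at^4 + bt^3 + ct^2 + dt + e. Substituting each data point gives a linear system:
  16a - 8b + 4c - 2d + e = 62
  a - b + c - d + e = -7
  81a + 27b + 9c + 3d + e = 597
  256a + 64b + 16c + 4d + e = 1778
  625a + 125b + 25c + 5d + e = 4199
Solving the system yields a = 6, b = 3, c = 2, d = 6, e = -6.
So q(t) = 6t^4 + 3t^3 + 2t^2 + 6t - 6.
The leading coefficient is 6.

6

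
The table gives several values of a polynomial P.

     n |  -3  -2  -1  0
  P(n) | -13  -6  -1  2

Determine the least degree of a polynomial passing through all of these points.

Forward differences of the values at n = -3, -2, -1, 0:
  P  : -13  -6  -1  2
  Δ  : 7  5  3
  Δ^2: -2  -2
  Δ^3: 0
The second differences are constant (-2) and nonzero, while all higher differences vanish, so the minimal degree is 2.

2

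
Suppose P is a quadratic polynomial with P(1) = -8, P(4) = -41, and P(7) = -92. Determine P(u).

P(u) = -u^2 - 6u - 1

Using the Lagrange interpolation formula with nodes 1, 4, 7:
  L_0(u) = (u - 4)(u - 7) / 18
  L_1(u) = (u - 1)(u - 7) / -9
  L_2(u) = (u - 1)(u - 4) / 18
Then P(u) = -8·L_0(u) - 41·L_1(u) - 92·L_2(u).
Expanding and collecting terms gives P(u) = -u^2 - 6u - 1.
Check: P(7) = -92. ✓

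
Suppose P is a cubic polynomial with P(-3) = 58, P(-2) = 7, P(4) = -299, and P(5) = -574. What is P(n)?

Using the Lagrange interpolation formula with nodes -3, -2, 4, 5:
  L_0(n) = (n + 2)(n - 4)(n - 5) / -56
  L_1(n) = (n + 3)(n - 4)(n - 5) / 42
  L_2(n) = (n + 3)(n + 2)(n - 5) / -42
  L_3(n) = (n + 3)(n + 2)(n - 4) / 56
Then P(n) = 58·L_0(n) + 7·L_1(n) - 299·L_2(n) - 574·L_3(n).
Expanding and collecting terms gives P(n) = -4n³ - 4n² + 5n + 1.
Check: P(5) = -574. ✓

P(n) = -4n^3 - 4n^2 + 5n + 1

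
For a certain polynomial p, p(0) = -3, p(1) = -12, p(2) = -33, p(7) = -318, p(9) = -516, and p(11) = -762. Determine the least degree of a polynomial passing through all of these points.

Divided differences on the nodes 0, 1, 2, 7, 9, 11:
  order 0: -3  -12  -33  -318  -516  -762
  order 1: -9  -21  -57  -99  -123
  order 2: -6  -6  -6  -6
  order 3: 0  0  0
  order 4: 0  0
  order 5: 0
The order-2 divided differences are all -6 (nonzero) and every higher order vanishes, so the data lies on a polynomial of degree exactly 2.

2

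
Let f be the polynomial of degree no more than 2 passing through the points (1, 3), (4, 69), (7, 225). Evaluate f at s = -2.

27

Using the Lagrange interpolation formula with nodes 1, 4, 7:
  L_0(s) = (s - 4)(s - 7) / 18
  L_1(s) = (s - 1)(s - 7) / -9
  L_2(s) = (s - 1)(s - 4) / 18
Then f(s) = 3·L_0(s) + 69·L_1(s) + 225·L_2(s).
Expanding and collecting terms gives f(s) = 5s^2 - 3s + 1.
Evaluating at s = -2: f(-2) = 27.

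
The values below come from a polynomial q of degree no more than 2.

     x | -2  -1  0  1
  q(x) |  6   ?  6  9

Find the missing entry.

5

On equispaced nodes a degree-2 polynomial has vanishing third forward difference, so
  - q(-2) + 3·q(-1) - 3·q(0) + q(1) = 0.
Substituting the known values and solving for q(-1):
  3·q(-1) = 15
  q(-1) = 5.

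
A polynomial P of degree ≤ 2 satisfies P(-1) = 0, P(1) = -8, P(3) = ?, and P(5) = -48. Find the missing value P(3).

-24

The 3 known points determine the degree-2 polynomial uniquely.
Write P(n) = an^2 + bn + c. Substituting each data point gives a linear system:
  a - b + c = 0
  a + b + c = -8
  25a + 5b + c = -48
Solving the system yields a = -1, b = -4, c = -3.
So P(n) = -n^2 - 4n - 3.
Then P(3) = -24.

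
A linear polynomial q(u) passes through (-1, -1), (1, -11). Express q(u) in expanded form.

Using the Lagrange interpolation formula with nodes -1, 1:
  L_0(u) = (u - 1) / -2
  L_1(u) = (u + 1) / 2
Then q(u) = -1·L_0(u) - 11·L_1(u).
Expanding and collecting terms gives q(u) = -5u - 6.
Check: q(1) = -11. ✓

q(u) = -5u - 6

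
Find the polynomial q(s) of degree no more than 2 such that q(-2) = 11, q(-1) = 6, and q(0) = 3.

Using the Lagrange interpolation formula with nodes -2, -1, 0:
  L_0(s) = (s + 1)s / 2
  L_1(s) = (s + 2)s / -1
  L_2(s) = (s + 2)(s + 1) / 2
Then q(s) = 11·L_0(s) + 6·L_1(s) + 3·L_2(s).
Expanding and collecting terms gives q(s) = s² - 2s + 3.
Check: q(-1) = 6. ✓

q(s) = s^2 - 2s + 3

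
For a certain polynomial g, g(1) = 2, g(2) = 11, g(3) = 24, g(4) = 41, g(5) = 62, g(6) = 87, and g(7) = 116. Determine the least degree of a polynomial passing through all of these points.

Forward differences of the values at x = 1, 2, 3, 4, 5, 6, 7:
  g  : 2  11  24  41  62  87  116
  Δ  : 9  13  17  21  25  29
  Δ^2: 4  4  4  4  4
  Δ^3: 0  0  0  0
  Δ^4: 0  0  0
  Δ^5: 0  0
  Δ^6: 0
The second differences are constant (4) and nonzero, while all higher differences vanish, so the minimal degree is 2.

2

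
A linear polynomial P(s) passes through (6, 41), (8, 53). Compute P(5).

Using the Lagrange interpolation formula with nodes 6, 8:
  L_0(s) = (s - 8) / -2
  L_1(s) = (s - 6) / 2
Then P(s) = 41·L_0(s) + 53·L_1(s).
Expanding and collecting terms gives P(s) = 6s + 5.
Evaluating at s = 5: P(5) = 35.

35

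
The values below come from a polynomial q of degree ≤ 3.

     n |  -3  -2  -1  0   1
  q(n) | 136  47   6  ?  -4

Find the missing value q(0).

-5

On equispaced nodes a degree-3 polynomial has vanishing fourth forward difference, so
  q(-3) - 4·q(-2) + 6·q(-1) - 4·q(0) + q(1) = 0.
Substituting the known values and solving for q(0):
  -4·q(0) = 20
  q(0) = -5.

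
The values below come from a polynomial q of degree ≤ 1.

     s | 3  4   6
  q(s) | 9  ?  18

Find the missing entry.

The 2 known points determine the degree-1 polynomial uniquely.
Write q(s) = as + b. Substituting each data point gives a linear system:
  3a + b = 9
  6a + b = 18
Solving the system yields a = 3, b = 0.
So q(s) = 3s.
Then q(4) = 12.

12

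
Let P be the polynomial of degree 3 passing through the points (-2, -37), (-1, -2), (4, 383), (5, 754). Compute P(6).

1307

Write P(x) = ax^3 + bx^2 + cx + d. Substituting each data point gives a linear system:
  -8a + 4b - 2c + d = -37
  -a + b - c + d = -2
  64a + 16b + 4c + d = 383
  125a + 25b + 5c + d = 754
Solving the system yields a = 6, b = 1, c = -4, d = -1.
So P(x) = 6x^3 + x^2 - 4x - 1.
Then P(6) = 1307.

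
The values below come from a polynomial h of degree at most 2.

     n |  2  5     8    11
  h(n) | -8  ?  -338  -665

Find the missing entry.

-119

The 3 known points determine the degree-2 polynomial uniquely.
Write h(n) = an^2 + bn + c. Substituting each data point gives a linear system:
  4a + 2b + c = -8
  64a + 8b + c = -338
  121a + 11b + c = -665
Solving the system yields a = -6, b = 5, c = 6.
So h(n) = -6n^2 + 5n + 6.
Then h(5) = -119.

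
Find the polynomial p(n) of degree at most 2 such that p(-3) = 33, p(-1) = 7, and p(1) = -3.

Using the Lagrange interpolation formula with nodes -3, -1, 1:
  L_0(n) = (n + 1)(n - 1) / 8
  L_1(n) = (n + 3)(n - 1) / -4
  L_2(n) = (n + 3)(n + 1) / 8
Then p(n) = 33·L_0(n) + 7·L_1(n) - 3·L_2(n).
Expanding and collecting terms gives p(n) = 2n^2 - 5n.
Check: p(1) = -3. ✓

p(n) = 2n^2 - 5n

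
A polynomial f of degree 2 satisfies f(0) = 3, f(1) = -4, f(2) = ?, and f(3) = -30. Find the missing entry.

The 3 known points determine the degree-2 polynomial uniquely.
Write f(u) = au^2 + bu + c. Substituting each data point gives a linear system:
  c = 3
  a + b + c = -4
  9a + 3b + c = -30
Solving the system yields a = -2, b = -5, c = 3.
So f(u) = -2u² - 5u + 3.
Then f(2) = -15.

-15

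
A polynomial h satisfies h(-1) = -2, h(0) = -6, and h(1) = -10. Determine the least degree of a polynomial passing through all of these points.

Forward differences of the values at x = -1, 0, 1:
  h  : -2  -6  -10
  Δ  : -4  -4
  Δ^2: 0
The first differences are constant (-4) and nonzero, while all higher differences vanish, so the minimal degree is 1.

1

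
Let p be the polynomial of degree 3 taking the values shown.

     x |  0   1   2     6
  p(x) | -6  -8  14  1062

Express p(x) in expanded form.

p(x) = 6x^3 - 6x^2 - 2x - 6

Write p(x) = ax^3 + bx^2 + cx + d. Substituting each data point gives a linear system:
  d = -6
  a + b + c + d = -8
  8a + 4b + 2c + d = 14
  216a + 36b + 6c + d = 1062
Solving the system yields a = 6, b = -6, c = -2, d = -6.
So p(x) = 6x^3 - 6x^2 - 2x - 6.
Check: p(6) = 1062. ✓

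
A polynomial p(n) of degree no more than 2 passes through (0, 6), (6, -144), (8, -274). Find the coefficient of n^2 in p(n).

Write p(n) = an^2 + bn + c. Substituting each data point gives a linear system:
  c = 6
  36a + 6b + c = -144
  64a + 8b + c = -274
Solving the system yields a = -5, b = 5, c = 6.
So p(n) = -5n^2 + 5n + 6.
The leading coefficient is -5.

-5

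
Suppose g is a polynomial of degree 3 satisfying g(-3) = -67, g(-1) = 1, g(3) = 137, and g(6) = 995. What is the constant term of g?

Write g(s) = as^3 + bs^2 + cs + d. Substituting each data point gives a linear system:
  -27a + 9b - 3c + d = -67
  -a + b - c + d = 1
  27a + 9b + 3c + d = 137
  216a + 36b + 6c + d = 995
Solving the system yields a = 4, b = 4, c = -2, d = -1.
So g(s) = 4s³ + 4s² - 2s - 1.
The constant term is -1.

-1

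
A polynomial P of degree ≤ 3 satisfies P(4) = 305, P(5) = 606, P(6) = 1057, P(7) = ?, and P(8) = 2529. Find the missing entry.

On equispaced nodes a degree-3 polynomial has vanishing fourth forward difference, so
  P(4) - 4·P(5) + 6·P(6) - 4·P(7) + P(8) = 0.
Substituting the known values and solving for P(7):
  -4·P(7) = -6752
  P(7) = 1688.

1688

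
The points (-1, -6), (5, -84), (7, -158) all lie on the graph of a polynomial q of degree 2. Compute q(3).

-34

Write q(u) = au^2 + bu + c. Substituting each data point gives a linear system:
  a - b + c = -6
  25a + 5b + c = -84
  49a + 7b + c = -158
Solving the system yields a = -3, b = -1, c = -4.
So q(u) = -3u² - u - 4.
Then q(3) = -34.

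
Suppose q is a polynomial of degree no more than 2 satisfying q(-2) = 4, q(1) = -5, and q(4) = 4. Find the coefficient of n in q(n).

Write q(n) = an^2 + bn + c. Substituting each data point gives a linear system:
  4a - 2b + c = 4
  a + b + c = -5
  16a + 4b + c = 4
Solving the system yields a = 1, b = -2, c = -4.
So q(n) = n² - 2n - 4.
The coefficient of n is -2.

-2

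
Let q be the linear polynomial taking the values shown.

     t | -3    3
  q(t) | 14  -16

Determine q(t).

q(t) = -5t - 1

Write q(t) = at + b. Substituting each data point gives a linear system:
  -3a + b = 14
  3a + b = -16
Solving the system yields a = -5, b = -1.
So q(t) = -5t - 1.
Check: q(3) = -16. ✓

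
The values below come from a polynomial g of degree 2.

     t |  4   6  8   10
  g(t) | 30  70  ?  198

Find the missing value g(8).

On equispaced nodes a degree-2 polynomial has vanishing third forward difference, so
  - g(4) + 3·g(6) - 3·g(8) + g(10) = 0.
Substituting the known values and solving for g(8):
  -3·g(8) = -378
  g(8) = 126.

126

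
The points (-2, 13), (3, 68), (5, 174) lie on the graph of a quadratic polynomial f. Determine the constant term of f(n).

-1

Write f(n) = an^2 + bn + c. Substituting each data point gives a linear system:
  4a - 2b + c = 13
  9a + 3b + c = 68
  25a + 5b + c = 174
Solving the system yields a = 6, b = 5, c = -1.
So f(n) = 6n^2 + 5n - 1.
The constant term is -1.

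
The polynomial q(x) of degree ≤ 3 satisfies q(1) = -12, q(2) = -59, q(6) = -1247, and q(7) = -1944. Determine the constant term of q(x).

Write q(x) = ax^3 + bx^2 + cx + d. Substituting each data point gives a linear system:
  a + b + c + d = -12
  8a + 4b + 2c + d = -59
  216a + 36b + 6c + d = -1247
  343a + 49b + 7c + d = -1944
Solving the system yields a = -5, b = -5, c = 3, d = -5.
So q(x) = -5x³ - 5x² + 3x - 5.
The constant term is -5.

-5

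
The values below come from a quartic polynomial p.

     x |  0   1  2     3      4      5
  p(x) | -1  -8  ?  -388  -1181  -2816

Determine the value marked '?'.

The 5 known points determine the degree-4 polynomial uniquely.
Write p(x) = ax^4 + bx^3 + cx^2 + dx + e. Substituting each data point gives a linear system:
  e = -1
  a + b + c + d + e = -8
  81a + 27b + 9c + 3d + e = -388
  256a + 64b + 16c + 4d + e = -1181
  625a + 125b + 25c + 5d + e = -2816
Solving the system yields a = -4, b = -3, c = 3, d = -3, e = -1.
So p(x) = -4x⁴ - 3x³ + 3x² - 3x - 1.
Then p(2) = -83.

-83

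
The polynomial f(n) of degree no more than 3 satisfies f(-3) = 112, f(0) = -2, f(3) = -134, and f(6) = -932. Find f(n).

f(n) = -4n^3 - n^2 - 5n - 2

Write f(n) = an^3 + bn^2 + cn + d. Substituting each data point gives a linear system:
  -27a + 9b - 3c + d = 112
  d = -2
  27a + 9b + 3c + d = -134
  216a + 36b + 6c + d = -932
Solving the system yields a = -4, b = -1, c = -5, d = -2.
So f(n) = -4n^3 - n^2 - 5n - 2.
Check: f(3) = -134. ✓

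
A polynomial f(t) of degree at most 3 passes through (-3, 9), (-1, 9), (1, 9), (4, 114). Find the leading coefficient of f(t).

Write f(t) = at^3 + bt^2 + ct + d. Substituting each data point gives a linear system:
  -27a + 9b - 3c + d = 9
  -a + b - c + d = 9
  a + b + c + d = 9
  64a + 16b + 4c + d = 114
Solving the system yields a = 1, b = 3, c = -1, d = 6.
So f(t) = t^3 + 3t^2 - t + 6.
The leading coefficient is 1.

1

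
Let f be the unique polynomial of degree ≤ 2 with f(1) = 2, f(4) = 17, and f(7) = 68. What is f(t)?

f(t) = 2t^2 - 5t + 5

Write f(t) = at^2 + bt + c. Substituting each data point gives a linear system:
  a + b + c = 2
  16a + 4b + c = 17
  49a + 7b + c = 68
Solving the system yields a = 2, b = -5, c = 5.
So f(t) = 2t^2 - 5t + 5.
Check: f(7) = 68. ✓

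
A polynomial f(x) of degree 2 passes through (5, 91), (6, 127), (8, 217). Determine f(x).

f(x) = 3x^2 + 3x + 1

Using the Lagrange interpolation formula with nodes 5, 6, 8:
  L_0(x) = (x - 6)(x - 8) / 3
  L_1(x) = (x - 5)(x - 8) / -2
  L_2(x) = (x - 5)(x - 6) / 6
Then f(x) = 91·L_0(x) + 127·L_1(x) + 217·L_2(x).
Expanding and collecting terms gives f(x) = 3x² + 3x + 1.
Check: f(6) = 127. ✓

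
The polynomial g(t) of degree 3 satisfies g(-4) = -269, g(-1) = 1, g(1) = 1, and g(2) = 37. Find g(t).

g(t) = 5t^3 + 2t^2 - 5t - 1

Write g(t) = at^3 + bt^2 + ct + d. Substituting each data point gives a linear system:
  -64a + 16b - 4c + d = -269
  -a + b - c + d = 1
  a + b + c + d = 1
  8a + 4b + 2c + d = 37
Solving the system yields a = 5, b = 2, c = -5, d = -1.
So g(t) = 5t³ + 2t² - 5t - 1.
Check: g(1) = 1. ✓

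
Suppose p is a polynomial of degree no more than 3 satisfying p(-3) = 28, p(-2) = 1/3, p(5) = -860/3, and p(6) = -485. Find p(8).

Write p(n) = an^3 + bn^2 + cn + d. Substituting each data point gives a linear system:
  -27a + 9b - 3c + d = 28
  -8a + 4b - 2c + d = 1/3
  125a + 25b + 5c + d = -860/3
  216a + 36b + 6c + d = -485
Solving the system yields a = -2, b = -5/3, c = 2, d = -5.
So p(n) = -2n^3 - (5/3)n^2 + 2n - 5.
Then p(8) = -3359/3.

-3359/3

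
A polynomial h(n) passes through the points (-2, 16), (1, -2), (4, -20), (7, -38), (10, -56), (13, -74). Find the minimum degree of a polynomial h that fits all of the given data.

Forward differences of the values at n = -2, 1, 4, 7, 10, 13:
  h  : 16  -2  -20  -38  -56  -74
  Δ  : -18  -18  -18  -18  -18
  Δ^2: 0  0  0  0
  Δ^3: 0  0  0
  Δ^4: 0  0
  Δ^5: 0
The first differences are constant (-18) and nonzero, while all higher differences vanish, so the minimal degree is 1.

1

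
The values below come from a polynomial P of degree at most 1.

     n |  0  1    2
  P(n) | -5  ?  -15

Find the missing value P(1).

The 2 known points determine the degree-1 polynomial uniquely.
Write P(n) = an + b. Substituting each data point gives a linear system:
  b = -5
  2a + b = -15
Solving the system yields a = -5, b = -5.
So P(n) = -5n - 5.
Then P(1) = -10.

-10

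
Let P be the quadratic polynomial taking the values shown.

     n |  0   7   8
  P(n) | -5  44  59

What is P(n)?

Write P(n) = an^2 + bn + c. Substituting each data point gives a linear system:
  c = -5
  49a + 7b + c = 44
  64a + 8b + c = 59
Solving the system yields a = 1, b = 0, c = -5.
So P(n) = n² - 5.
Check: P(8) = 59. ✓

P(n) = n^2 - 5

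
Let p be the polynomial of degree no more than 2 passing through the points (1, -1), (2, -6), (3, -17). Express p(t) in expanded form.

Write p(t) = at^2 + bt + c. Substituting each data point gives a linear system:
  a + b + c = -1
  4a + 2b + c = -6
  9a + 3b + c = -17
Solving the system yields a = -3, b = 4, c = -2.
So p(t) = -3t^2 + 4t - 2.
Check: p(1) = -1. ✓

p(t) = -3t^2 + 4t - 2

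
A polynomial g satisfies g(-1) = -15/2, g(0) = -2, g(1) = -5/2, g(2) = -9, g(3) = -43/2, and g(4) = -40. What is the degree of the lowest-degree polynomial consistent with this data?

Forward differences of the values at s = -1, 0, 1, 2, 3, 4:
  g  : -15/2  -2  -5/2  -9  -43/2  -40
  Δ  : 11/2  -1/2  -13/2  -25/2  -37/2
  Δ^2: -6  -6  -6  -6
  Δ^3: 0  0  0
  Δ^4: 0  0
  Δ^5: 0
The second differences are constant (-6) and nonzero, while all higher differences vanish, so the minimal degree is 2.

2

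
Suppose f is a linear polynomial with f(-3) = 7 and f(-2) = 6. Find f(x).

f(x) = -x + 4

Using the Lagrange interpolation formula with nodes -3, -2:
  L_0(x) = (x + 2) / -1
  L_1(x) = (x + 3) / 1
Then f(x) = 7·L_0(x) + 6·L_1(x).
Expanding and collecting terms gives f(x) = -x + 4.
Check: f(-2) = 6. ✓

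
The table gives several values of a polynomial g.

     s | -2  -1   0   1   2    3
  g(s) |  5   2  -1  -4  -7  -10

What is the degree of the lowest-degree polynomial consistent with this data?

Forward differences of the values at s = -2, -1, 0, 1, 2, 3:
  g  : 5  2  -1  -4  -7  -10
  Δ  : -3  -3  -3  -3  -3
  Δ^2: 0  0  0  0
  Δ^3: 0  0  0
  Δ^4: 0  0
  Δ^5: 0
The first differences are constant (-3) and nonzero, while all higher differences vanish, so the minimal degree is 1.

1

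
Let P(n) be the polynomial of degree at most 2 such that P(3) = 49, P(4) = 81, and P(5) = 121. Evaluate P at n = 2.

25

Forward differences of the values at n = 3, 4, 5:
  P  : 49  81  121
  Δ  : 32  40
  Δ^2: 8
The second differences are constant, confirming degree 2.
Interpolating (Newton forward form) and evaluating at n = 2 gives P(2) = 25.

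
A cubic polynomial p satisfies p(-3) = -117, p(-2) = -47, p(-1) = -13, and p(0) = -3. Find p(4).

Write p(u) = au^3 + bu^2 + cu + d. Substituting each data point gives a linear system:
  -27a + 9b - 3c + d = -117
  -8a + 4b - 2c + d = -47
  -a + b - c + d = -13
  d = -3
Solving the system yields a = 2, b = -6, c = 2, d = -3.
So p(u) = 2u^3 - 6u^2 + 2u - 3.
Then p(4) = 37.

37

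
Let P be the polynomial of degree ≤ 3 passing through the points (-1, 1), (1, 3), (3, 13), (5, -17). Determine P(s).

Write P(s) = as^3 + bs^2 + cs + d. Substituting each data point gives a linear system:
  -a + b - c + d = 1
  a + b + c + d = 3
  27a + 9b + 3c + d = 13
  125a + 25b + 5c + d = -17
Solving the system yields a = -1, b = 4, c = 2, d = -2.
So P(s) = -s^3 + 4s^2 + 2s - 2.
Check: P(-1) = 1. ✓

P(s) = -s^3 + 4s^2 + 2s - 2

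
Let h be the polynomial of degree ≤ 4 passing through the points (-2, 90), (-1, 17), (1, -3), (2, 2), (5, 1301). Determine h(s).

h(s) = 3s^4 - 4s^3 - 2s^2 - 6s + 6

Using the Lagrange interpolation formula with nodes -2, -1, 1, 2, 5:
  L_0(s) = (s + 1)(s - 1)(s - 2)(s - 5) / 84
  L_1(s) = (s + 2)(s - 1)(s - 2)(s - 5) / -36
  L_2(s) = (s + 2)(s + 1)(s - 2)(s - 5) / 24
  L_3(s) = (s + 2)(s + 1)(s - 1)(s - 5) / -36
  L_4(s) = (s + 2)(s + 1)(s - 1)(s - 2) / 504
Then h(s) = 90·L_0(s) + 17·L_1(s) - 3·L_2(s) + 2·L_3(s) + 1301·L_4(s).
Expanding and collecting terms gives h(s) = 3s⁴ - 4s³ - 2s² - 6s + 6.
Check: h(2) = 2. ✓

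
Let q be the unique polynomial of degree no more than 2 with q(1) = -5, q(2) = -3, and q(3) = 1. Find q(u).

q(u) = u^2 - u - 5

Write q(u) = au^2 + bu + c. Substituting each data point gives a linear system:
  a + b + c = -5
  4a + 2b + c = -3
  9a + 3b + c = 1
Solving the system yields a = 1, b = -1, c = -5.
So q(u) = u^2 - u - 5.
Check: q(2) = -3. ✓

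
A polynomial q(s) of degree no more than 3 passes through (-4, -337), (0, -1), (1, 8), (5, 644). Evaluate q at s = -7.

Write q(s) = as^3 + bs^2 + cs + d. Substituting each data point gives a linear system:
  -64a + 16b - 4c + d = -337
  d = -1
  a + b + c + d = 8
  125a + 25b + 5c + d = 644
Solving the system yields a = 5, b = 0, c = 4, d = -1.
So q(s) = 5s³ + 4s - 1.
Then q(-7) = -1744.

-1744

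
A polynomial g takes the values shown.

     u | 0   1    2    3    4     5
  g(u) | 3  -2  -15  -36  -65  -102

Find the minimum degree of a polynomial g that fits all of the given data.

2

Forward differences of the values at u = 0, 1, 2, 3, 4, 5:
  g  : 3  -2  -15  -36  -65  -102
  Δ  : -5  -13  -21  -29  -37
  Δ^2: -8  -8  -8  -8
  Δ^3: 0  0  0
  Δ^4: 0  0
  Δ^5: 0
The second differences are constant (-8) and nonzero, while all higher differences vanish, so the minimal degree is 2.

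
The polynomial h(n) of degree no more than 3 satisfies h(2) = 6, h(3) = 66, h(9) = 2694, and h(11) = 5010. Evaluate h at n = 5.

414

Using the Lagrange interpolation formula with nodes 2, 3, 9, 11:
  L_0(n) = (n - 3)(n - 9)(n - 11) / -63
  L_1(n) = (n - 2)(n - 9)(n - 11) / 48
  L_2(n) = (n - 2)(n - 3)(n - 11) / -84
  L_3(n) = (n - 2)(n - 3)(n - 9) / 144
Then h(n) = 6·L_0(n) + 66·L_1(n) + 2694·L_2(n) + 5010·L_3(n).
Expanding and collecting terms gives h(n) = 4n³ - 2n² - 6n - 6.
Evaluating at n = 5: h(5) = 414.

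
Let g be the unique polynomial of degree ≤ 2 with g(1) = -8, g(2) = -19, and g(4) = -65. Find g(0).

-5

Using the Lagrange interpolation formula with nodes 1, 2, 4:
  L_0(n) = (n - 2)(n - 4) / 3
  L_1(n) = (n - 1)(n - 4) / -2
  L_2(n) = (n - 1)(n - 2) / 6
Then g(n) = -8·L_0(n) - 19·L_1(n) - 65·L_2(n).
Expanding and collecting terms gives g(n) = -4n^2 + n - 5.
Evaluating at n = 0: g(0) = -5.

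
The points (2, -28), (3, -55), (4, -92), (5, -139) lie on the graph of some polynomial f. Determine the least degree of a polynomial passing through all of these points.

2

Forward differences of the values at s = 2, 3, 4, 5:
  f  : -28  -55  -92  -139
  Δ  : -27  -37  -47
  Δ^2: -10  -10
  Δ^3: 0
The second differences are constant (-10) and nonzero, while all higher differences vanish, so the minimal degree is 2.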